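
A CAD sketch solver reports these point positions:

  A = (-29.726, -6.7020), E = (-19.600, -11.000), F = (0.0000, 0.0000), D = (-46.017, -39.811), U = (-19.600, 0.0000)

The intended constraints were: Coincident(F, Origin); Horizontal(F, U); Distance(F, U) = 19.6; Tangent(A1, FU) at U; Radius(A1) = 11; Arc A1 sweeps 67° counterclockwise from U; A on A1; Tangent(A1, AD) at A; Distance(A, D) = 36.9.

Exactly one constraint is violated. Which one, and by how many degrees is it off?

Tangent(A1, AD) at A — off by 3.20°.

F = (0.00, 0.00) ✓; F.y = 0.00, U.y = 0.00 ✓; |FU| = 19.60 ✓; ∠(EU, UF) = 90.00° ✓; |EU| = 11.00 ✓; bearing(E→A) − bearing(E→U) = 67.00° ✓; |EA| = 11.00 ✓; ∠(EA, AD) = 93.20° ✗; |AD| = 36.90 ✓.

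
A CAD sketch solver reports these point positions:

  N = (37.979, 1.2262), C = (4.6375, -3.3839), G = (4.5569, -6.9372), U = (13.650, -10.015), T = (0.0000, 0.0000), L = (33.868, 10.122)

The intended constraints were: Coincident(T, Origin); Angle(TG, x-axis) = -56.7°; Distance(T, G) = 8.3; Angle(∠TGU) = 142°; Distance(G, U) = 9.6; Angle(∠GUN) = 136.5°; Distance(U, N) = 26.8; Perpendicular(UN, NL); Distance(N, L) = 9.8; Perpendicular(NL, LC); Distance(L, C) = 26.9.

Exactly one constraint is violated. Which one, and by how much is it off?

Distance(L, C) = 26.9 — off by 5.30.

T = (0.00, 0.00) ✓; TG at -56.70° ✓; |TG| = 8.300 ✓; ∠TGU = 142.0° ✓; |GU| = 9.600 ✓; ∠GUN = 136.5° ✓; |UN| = 26.80 ✓; ∠(UN, NL) = 90.00° ✓; |NL| = 9.800 ✓; ∠(NL, LC) = 90.00° ✓; |LC| = 32.20 ✗.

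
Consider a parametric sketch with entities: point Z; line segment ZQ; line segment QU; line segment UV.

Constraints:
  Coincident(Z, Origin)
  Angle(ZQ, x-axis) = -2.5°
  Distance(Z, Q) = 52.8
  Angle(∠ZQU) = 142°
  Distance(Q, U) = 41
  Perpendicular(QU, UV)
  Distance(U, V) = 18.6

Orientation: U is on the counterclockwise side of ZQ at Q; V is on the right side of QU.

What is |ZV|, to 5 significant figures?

97.138

∠ZQU = 142.0°, so QU runs at -2.5° + (180° − 142.0°) = 35.500° from the x-axis; with |QU| = 41.0, U = Q + 41.0·(cos 35.500°, sin 35.500°) = (86.128, 21.506). The perpendicularity gives UV at right angles to QU; with |UV| = 18.6 on the right of QU, V = U + 18.6·(0.58070, -0.81412) = (96.930, 6.3632). Then |ZV| = |V − Z| = 97.138.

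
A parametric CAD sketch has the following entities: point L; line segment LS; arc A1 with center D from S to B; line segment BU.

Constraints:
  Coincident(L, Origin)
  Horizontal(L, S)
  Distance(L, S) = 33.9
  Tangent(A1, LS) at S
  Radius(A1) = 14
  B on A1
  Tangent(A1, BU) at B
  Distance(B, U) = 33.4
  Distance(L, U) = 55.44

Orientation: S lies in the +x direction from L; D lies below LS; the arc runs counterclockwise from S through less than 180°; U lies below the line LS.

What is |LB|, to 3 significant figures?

25.8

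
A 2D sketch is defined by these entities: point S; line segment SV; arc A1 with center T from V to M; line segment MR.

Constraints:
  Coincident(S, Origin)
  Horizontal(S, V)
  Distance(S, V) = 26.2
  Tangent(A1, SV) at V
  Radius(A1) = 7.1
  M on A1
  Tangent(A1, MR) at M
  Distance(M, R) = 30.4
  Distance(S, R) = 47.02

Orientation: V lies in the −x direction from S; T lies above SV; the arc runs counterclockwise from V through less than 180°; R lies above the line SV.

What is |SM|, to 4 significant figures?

21.32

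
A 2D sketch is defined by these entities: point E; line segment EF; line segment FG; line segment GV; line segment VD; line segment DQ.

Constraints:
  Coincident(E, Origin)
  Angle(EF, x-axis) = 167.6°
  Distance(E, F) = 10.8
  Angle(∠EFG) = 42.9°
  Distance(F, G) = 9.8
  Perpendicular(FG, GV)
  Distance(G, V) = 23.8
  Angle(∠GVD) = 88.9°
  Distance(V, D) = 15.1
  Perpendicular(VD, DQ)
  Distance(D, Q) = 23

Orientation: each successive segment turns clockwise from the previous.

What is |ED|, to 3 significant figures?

20.9

FG is perpendicular to GV, so GV runs at -59.5°; with |GV| = 23.8, V = (9.98, -13.2). ∠GVD = 88.9° gives VD at -151° from the x-axis; with |VD| = 15.1, D = (-3.18, -20.6). Then |ED| = |D − E| = 20.9.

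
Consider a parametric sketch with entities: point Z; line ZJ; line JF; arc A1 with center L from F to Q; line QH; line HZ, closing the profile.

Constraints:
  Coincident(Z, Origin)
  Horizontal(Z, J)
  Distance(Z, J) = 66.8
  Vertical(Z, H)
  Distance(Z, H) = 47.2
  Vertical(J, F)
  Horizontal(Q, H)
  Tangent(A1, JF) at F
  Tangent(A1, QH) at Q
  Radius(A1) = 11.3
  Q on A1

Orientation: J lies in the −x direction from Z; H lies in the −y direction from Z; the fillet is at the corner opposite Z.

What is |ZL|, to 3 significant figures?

66.1

Z is at the origin; ZJ is horizontal with |ZJ| = 66.8 and J on the −x side, so J = (-66.8, 0.00). ZH is vertical with |ZH| = 47.2 and H on the −y side, so H = (0.00, -47.2). The virtual corner opposite Z is at (-66.8, -47.2). The tangent condition forces LF to be normal to JF and since A1 is tangent to QH there, LQ ⟂ QH, with radius 11.3, so the center L sits 11.3 in from both sides at L = (-55.5, -35.9). Then |ZL| = |L − Z| = 66.1.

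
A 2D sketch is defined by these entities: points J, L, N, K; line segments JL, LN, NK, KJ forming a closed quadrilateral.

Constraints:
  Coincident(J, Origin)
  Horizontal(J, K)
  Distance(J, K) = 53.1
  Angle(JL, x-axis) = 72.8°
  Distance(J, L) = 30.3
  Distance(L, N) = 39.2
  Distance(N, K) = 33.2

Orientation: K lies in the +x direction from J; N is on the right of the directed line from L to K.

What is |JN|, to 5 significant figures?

22.580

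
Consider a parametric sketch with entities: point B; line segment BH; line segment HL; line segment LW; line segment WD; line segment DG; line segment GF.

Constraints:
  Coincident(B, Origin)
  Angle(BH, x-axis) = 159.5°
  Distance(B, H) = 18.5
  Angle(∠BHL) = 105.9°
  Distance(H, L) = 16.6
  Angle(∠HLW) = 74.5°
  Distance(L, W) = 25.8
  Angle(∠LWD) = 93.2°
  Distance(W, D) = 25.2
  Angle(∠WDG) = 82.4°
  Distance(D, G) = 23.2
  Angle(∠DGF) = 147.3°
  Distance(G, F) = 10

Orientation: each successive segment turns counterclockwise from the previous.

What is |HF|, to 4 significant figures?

8.446

∠WDG = 82.4° gives DG at 163.5° from the x-axis; with |DG| = 23.2, G = (-15.03, 13.51). ∠DGF = 147.3° gives GF at -163.8° from the x-axis; with |GF| = 10.0, F = (-24.63, 10.72). Then |HF| = |F − H| = 8.446.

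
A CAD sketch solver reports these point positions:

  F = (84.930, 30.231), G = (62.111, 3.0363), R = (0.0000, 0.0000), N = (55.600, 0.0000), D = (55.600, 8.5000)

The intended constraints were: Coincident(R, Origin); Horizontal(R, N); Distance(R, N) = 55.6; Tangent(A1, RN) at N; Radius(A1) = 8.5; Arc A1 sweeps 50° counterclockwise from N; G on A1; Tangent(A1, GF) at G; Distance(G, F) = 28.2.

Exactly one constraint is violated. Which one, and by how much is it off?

Distance(G, F) = 28.2 — off by 7.30.

R = (0.00, 0.00) ✓; R.y = 0.00, N.y = 0.00 ✓; |RN| = 55.60 ✓; ∠(DN, NR) = 90.00° ✓; |DN| = 8.500 ✓; bearing(D→G) − bearing(D→N) = 50.00° ✓; |DG| = 8.500 ✓; ∠(DG, GF) = 90.00° ✓; |GF| = 35.50 ✗.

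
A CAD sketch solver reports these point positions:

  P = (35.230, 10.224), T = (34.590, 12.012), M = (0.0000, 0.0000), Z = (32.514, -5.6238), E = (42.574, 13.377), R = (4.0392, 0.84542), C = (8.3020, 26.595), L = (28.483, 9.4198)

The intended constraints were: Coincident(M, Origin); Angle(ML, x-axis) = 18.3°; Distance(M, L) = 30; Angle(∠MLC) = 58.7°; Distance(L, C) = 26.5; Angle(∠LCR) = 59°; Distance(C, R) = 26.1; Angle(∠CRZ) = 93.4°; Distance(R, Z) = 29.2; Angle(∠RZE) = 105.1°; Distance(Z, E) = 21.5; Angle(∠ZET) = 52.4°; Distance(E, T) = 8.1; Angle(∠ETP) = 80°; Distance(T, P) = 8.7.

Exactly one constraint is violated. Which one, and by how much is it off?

Distance(T, P) = 8.7 — off by 6.80.

M = (0.00, 0.00) ✓; ML at 18.30° ✓; |ML| = 30.00 ✓; ∠MLC = 58.70° ✓; |LC| = 26.50 ✓; ∠LCR = 59.00° ✓; |CR| = 26.10 ✓; ∠CRZ = 93.40° ✓; |RZ| = 29.20 ✓; ∠RZE = 105.1° ✓; |ZE| = 21.50 ✓; ∠ZET = 52.40° ✓; |ET| = 8.100 ✓; ∠ETP = 80.01° ✓; |TP| = 1.899 ✗.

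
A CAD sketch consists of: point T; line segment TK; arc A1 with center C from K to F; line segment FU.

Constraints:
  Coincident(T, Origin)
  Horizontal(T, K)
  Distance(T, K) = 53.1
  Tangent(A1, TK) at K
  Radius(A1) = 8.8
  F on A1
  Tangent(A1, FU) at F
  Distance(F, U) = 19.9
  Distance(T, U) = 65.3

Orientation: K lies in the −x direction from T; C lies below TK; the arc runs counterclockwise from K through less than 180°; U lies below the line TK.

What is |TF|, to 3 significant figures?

62.6

Checks: |CF| = 8.800 ✓; ∠(CF, FU) = 90.00° ✓; |FU| = 19.90 ✓; |TU| = 65.30 ✓.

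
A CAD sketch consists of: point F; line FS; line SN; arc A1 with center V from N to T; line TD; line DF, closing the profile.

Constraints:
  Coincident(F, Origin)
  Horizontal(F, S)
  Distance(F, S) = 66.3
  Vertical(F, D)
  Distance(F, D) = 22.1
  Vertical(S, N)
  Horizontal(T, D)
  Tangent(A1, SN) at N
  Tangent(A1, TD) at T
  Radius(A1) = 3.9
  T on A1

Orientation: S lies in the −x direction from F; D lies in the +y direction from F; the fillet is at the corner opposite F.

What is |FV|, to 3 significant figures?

65.0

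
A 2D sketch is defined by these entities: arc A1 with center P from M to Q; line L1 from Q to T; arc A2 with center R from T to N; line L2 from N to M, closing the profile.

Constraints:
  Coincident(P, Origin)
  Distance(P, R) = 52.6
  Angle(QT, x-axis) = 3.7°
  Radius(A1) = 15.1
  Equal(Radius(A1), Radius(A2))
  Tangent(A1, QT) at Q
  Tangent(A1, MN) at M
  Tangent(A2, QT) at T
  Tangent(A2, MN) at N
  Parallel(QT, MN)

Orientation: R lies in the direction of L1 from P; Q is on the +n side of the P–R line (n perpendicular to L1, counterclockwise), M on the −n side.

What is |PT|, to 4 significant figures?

54.72

Tangency of A1 to both parallel lines with radius 15.1 puts Q and M at P ± 15.1·n: Q = (-0.9744, 15.07), M = (0.9744, -15.07). Equal radii place T and N the same way about R: T = R + 15.1·n = (51.52, 18.46), N = R − 15.1·n = (53.46, -11.67). Then |PT| = |T − P| = 54.72.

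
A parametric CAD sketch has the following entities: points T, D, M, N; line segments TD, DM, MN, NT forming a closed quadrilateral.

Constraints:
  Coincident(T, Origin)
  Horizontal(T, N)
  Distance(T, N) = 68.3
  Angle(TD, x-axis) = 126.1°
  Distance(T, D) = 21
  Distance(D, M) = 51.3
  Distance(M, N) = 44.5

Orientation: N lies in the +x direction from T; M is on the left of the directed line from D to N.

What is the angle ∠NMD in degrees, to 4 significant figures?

118.6°

T is at the origin; TN is horizontal with |TN| = 68.3 and N in +x, so N = (68.3, 0). TD runs at 126.1° with |TD| = 21.0, so D = (-12.37, 16.97). M is determined by |DM| = 51.3 and |MN| = 44.5 together: it lies at the intersection of circle(D, 51.3) and circle(N, 44.5). With |DN| = 82.44, the foot of the radical line on DN is 45.17 from D and the perpendicular offset is √(51.3² − 45.17²) = 24.32. Taking the left-of-DN solution: M = (36.84, 31.47).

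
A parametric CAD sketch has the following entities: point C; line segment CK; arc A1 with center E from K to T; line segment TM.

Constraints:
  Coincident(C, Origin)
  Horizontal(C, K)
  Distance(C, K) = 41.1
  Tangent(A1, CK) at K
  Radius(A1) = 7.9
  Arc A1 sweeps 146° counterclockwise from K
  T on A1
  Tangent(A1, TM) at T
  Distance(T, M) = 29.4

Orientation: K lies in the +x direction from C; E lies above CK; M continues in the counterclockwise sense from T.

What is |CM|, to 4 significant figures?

37.43

On A1, K sits at bearing -90° from E; a 146° counterclockwise sweep puts T at bearing 56°, so T = E + 7.9·(cos 56°, sin 56°) = (45.52, 14.45). Tangency of A1 to TM means the radius ET is perpendicular to TM, so TM runs along (−sin 56°, cos 56°); with |TM| = 29.4, M = (21.14, 30.89). Then |CM| = |M − C| = 37.43.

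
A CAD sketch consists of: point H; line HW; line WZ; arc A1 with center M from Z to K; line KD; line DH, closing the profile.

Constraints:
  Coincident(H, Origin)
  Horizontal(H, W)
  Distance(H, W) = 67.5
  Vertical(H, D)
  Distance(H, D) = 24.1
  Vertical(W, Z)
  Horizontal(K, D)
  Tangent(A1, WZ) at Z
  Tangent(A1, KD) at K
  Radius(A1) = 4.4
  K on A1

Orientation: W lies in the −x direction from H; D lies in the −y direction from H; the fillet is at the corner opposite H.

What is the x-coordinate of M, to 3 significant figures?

-63.1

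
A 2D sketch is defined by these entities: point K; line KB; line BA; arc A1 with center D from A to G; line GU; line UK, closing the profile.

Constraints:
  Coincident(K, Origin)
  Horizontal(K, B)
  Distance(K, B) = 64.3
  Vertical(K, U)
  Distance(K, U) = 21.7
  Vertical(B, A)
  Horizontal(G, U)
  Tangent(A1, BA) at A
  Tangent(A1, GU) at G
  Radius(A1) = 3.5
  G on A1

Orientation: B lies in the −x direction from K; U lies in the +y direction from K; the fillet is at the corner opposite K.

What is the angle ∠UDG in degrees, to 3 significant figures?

86.7°

The virtual corner opposite K is at (-64.3, 21.7). Since A1 is tangent to BA there, DA ⟂ BA and since A1 is tangent to GU there, DG ⟂ GU, with radius 3.5, so the center D sits 3.5 in from both sides at D = (-60.8, 18.2). That places the tangent points at A = (-64.3, 18.2) on BA and G = (-60.8, 21.7) on GU. Then cos ∠UDG = DU·DG / (|DU||DG|), giving 86.7°.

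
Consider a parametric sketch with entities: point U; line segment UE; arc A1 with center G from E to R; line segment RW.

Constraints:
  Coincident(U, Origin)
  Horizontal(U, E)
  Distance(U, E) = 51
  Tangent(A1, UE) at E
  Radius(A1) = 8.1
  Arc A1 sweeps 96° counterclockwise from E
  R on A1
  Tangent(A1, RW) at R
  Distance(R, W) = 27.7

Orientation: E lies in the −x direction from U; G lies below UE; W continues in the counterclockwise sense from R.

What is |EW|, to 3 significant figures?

36.9

U is at the origin; UE is horizontal with |UE| = 51.0 and E on the −x side, so E = (-51.0, 0.00). A1 meets UE tangentially, so GE is at right angles to UE, so G = E + (0, -8.1) = (-51.0, -8.10). On A1, E sits at bearing 90° from G; a 96° counterclockwise sweep puts R at bearing 186°, so R = G + 8.1·(cos 186°, sin 186°) = (-59.1, -8.95). A1 meets RW tangentially, so GR is at right angles to RW, so RW runs along (−sin 186°, cos 186°); with |RW| = 27.7, W = (-56.2, -36.5). Then |EW| = |W − E| = 36.9.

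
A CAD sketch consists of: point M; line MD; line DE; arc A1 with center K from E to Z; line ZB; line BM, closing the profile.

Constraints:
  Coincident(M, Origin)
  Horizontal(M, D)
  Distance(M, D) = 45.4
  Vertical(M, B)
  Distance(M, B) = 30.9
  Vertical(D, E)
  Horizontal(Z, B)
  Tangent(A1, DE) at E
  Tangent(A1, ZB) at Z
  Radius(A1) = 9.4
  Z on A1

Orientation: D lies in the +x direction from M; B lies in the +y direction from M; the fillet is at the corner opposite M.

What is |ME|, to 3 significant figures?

50.2

M is at the origin; M and D share the same y with |MD| = 45.4 and D on the +x side, so D = (45.4, 0.00). M and B share the same x with |MB| = 30.9 and B on the +y side, so B = (0.00, 30.9). The virtual corner opposite M is at (45.4, 30.9). Since A1 is tangent to DE there, KE ⟂ DE and A1 meets ZB tangentially, so KZ is at right angles to ZB, with radius 9.4, so the center K sits 9.4 in from both sides at K = (36.0, 21.5). That places the tangent points at E = (45.4, 21.5) on DE and Z = (36.0, 30.9) on ZB. Then |ME| = |E − M| = 50.2.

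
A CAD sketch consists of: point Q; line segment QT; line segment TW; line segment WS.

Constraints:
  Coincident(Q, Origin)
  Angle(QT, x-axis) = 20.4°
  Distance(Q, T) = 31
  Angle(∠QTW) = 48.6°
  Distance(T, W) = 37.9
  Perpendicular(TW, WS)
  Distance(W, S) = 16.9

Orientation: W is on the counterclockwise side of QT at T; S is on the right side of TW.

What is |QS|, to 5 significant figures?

43.761

Q is at the origin; QT runs at 20.4° with length 31.0, so T = 31.0·(cos 20.4°, sin 20.4°) = (29.056, 10.806). ∠QTW = 48.6°, so TW runs at 20.4° + (180° − 48.6°) = 151.80° from the x-axis; with |TW| = 37.9, W = T + 37.9·(cos 151.80°, sin 151.80°) = (-4.3457, 28.715). TW is perpendicular to WS; with |WS| = 16.9 on the right of TW, S = W + 16.9·(0.47255, 0.88130) = (3.6404, 43.609). Then |QS| = |S − Q| = 43.761.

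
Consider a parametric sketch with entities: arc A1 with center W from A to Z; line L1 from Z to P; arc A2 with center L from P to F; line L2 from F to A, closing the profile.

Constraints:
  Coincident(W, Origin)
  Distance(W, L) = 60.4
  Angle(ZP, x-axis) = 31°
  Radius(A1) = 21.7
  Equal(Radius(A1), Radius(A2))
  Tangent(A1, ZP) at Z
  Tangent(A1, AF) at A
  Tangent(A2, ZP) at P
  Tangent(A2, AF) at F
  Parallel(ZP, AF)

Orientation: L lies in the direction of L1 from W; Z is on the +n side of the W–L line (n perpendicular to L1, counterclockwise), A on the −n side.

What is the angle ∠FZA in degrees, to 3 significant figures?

54.3°

The slot axis is L1's direction at 31.0°, so u = (cos 31.0°, sin 31.0°) = (0.857, 0.515) and n = (−sin 31.0°, cos 31.0°) = (-0.515, 0.857). W is at the origin and L lies 60.4 along u from W, so L = 60.4·u = (51.8, 31.1). Tangency of A1 to both parallel lines with radius 21.7 puts Z and A at W ± 21.7·n: Z = (-11.2, 18.6), A = (11.2, -18.6). Equal radii place P and F the same way about L: P = L + 21.7·n = (40.6, 49.7), F = L − 21.7·n = (62.9, 12.5). Then cos ∠FZA = ZF·ZA / (|ZF||ZA|), giving 54.3°.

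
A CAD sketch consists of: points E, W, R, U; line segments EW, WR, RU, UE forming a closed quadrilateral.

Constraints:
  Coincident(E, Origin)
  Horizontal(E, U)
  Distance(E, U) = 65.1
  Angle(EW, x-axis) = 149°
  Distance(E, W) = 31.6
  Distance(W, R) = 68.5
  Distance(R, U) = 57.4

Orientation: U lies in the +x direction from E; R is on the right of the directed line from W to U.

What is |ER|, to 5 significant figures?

39.273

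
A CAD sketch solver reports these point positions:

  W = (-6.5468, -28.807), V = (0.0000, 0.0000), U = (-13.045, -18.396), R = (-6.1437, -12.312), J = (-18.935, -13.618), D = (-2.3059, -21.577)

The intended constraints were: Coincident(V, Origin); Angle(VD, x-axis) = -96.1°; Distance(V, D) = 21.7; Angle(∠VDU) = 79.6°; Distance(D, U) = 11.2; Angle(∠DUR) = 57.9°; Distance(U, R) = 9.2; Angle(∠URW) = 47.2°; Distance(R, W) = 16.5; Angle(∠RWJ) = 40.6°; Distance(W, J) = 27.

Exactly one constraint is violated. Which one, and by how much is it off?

Distance(W, J) = 27 — off by 7.40.

V = (0.00, 0.00) ✓; VD at -96.10° ✓; |VD| = 21.70 ✓; ∠VDU = 79.60° ✓; |DU| = 11.20 ✓; ∠DUR = 57.90° ✓; |UR| = 9.200 ✓; ∠URW = 47.20° ✓; |RW| = 16.50 ✓; ∠RWJ = 40.60° ✓; |WJ| = 19.60 ✗.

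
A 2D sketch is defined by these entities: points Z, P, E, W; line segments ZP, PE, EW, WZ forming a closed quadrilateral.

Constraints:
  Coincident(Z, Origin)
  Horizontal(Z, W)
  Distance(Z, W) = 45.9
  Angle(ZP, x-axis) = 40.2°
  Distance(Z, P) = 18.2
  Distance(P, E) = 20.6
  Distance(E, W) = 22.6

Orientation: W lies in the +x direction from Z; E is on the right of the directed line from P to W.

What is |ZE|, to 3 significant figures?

24.9

Checks: |PE| = 20.60 ✓; |EW| = 22.60 ✓.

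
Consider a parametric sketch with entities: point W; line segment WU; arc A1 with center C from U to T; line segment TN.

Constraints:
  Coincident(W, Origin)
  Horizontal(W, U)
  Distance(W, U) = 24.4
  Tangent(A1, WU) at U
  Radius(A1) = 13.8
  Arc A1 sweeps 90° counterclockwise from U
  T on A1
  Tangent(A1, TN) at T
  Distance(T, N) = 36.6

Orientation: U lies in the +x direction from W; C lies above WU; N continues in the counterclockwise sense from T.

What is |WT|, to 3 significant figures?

40.6

W is at the origin; W and U share the same y with |WU| = 24.4 and U on the +x side, so U = (24.4, 0.00). The tangent condition forces CU to be normal to WU, so C = U + (0, 13.8) = (24.4, 13.8). On A1, U sits at bearing -90° from C; a 90° counterclockwise sweep puts T at bearing 0°, so T = C + 13.8·(cos 0°, sin 0°) = (38.2, 13.8). Then |WT| = |T − W| = 40.6.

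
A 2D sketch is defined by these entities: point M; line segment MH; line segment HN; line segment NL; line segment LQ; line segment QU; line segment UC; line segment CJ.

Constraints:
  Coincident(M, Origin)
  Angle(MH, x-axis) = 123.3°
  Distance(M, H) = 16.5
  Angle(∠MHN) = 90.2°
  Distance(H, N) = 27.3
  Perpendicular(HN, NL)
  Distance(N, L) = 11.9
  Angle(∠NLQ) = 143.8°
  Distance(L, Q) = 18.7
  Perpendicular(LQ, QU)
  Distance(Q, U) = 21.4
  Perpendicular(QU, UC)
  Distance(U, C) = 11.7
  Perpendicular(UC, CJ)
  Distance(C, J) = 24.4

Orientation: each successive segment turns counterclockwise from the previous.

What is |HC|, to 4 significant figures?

7.673

M is at the origin; MH runs at 123.3° with length 16.5, so H = (-9.059, 13.79). ∠MHN = 90.2° gives HN at -146.9° from the x-axis; with |HN| = 27.3, N = (-31.93, -1.118). The perpendicularity gives NL at right angles to HN, so NL runs at -56.90°; with |NL| = 11.9, L = (-25.43, -11.09). ∠NLQ = 143.8° gives LQ at -20.70° from the x-axis; with |LQ| = 18.7, Q = (-7.937, -17.70). The perpendicularity gives QU at right angles to LQ, so QU runs at 69.30°; with |QU| = 21.4, U = (-0.3728, 2.322). QU is perpendicular to UC, so UC runs at 159.3°; with |UC| = 11.7, C = (-11.32, 6.458). Then |HC| = |C − H| = 7.673.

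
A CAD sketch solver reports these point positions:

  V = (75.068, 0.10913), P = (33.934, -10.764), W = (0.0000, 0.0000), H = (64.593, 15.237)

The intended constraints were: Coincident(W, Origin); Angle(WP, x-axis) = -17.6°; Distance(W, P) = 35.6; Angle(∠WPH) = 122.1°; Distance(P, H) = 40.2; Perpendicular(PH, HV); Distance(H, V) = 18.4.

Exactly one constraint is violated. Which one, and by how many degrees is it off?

Perpendicular(PH, HV) — off by 5.60°.

W = (0.00, 0.00) ✓; WP at -17.60° ✓; |WP| = 35.60 ✓; ∠WPH = 122.1° ✓; |PH| = 40.20 ✓; ∠(PH, HV) = 95.60° ✗; |HV| = 18.40 ✓.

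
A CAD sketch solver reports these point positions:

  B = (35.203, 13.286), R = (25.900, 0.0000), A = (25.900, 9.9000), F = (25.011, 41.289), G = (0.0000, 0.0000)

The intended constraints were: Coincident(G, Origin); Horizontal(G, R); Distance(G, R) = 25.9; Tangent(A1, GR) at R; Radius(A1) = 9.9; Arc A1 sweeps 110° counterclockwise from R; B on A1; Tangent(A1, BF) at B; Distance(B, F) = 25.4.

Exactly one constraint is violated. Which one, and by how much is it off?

Distance(B, F) = 25.4 — off by 4.40.

G = (0.00, 0.00) ✓; G.y = 0.00, R.y = 0.00 ✓; |GR| = 25.90 ✓; ∠(AR, RG) = 90.00° ✓; |AR| = 9.900 ✓; bearing(A→B) − bearing(A→R) = 110.0° ✓; |AB| = 9.900 ✓; ∠(AB, BF) = 90.00° ✓; |BF| = 29.80 ✗.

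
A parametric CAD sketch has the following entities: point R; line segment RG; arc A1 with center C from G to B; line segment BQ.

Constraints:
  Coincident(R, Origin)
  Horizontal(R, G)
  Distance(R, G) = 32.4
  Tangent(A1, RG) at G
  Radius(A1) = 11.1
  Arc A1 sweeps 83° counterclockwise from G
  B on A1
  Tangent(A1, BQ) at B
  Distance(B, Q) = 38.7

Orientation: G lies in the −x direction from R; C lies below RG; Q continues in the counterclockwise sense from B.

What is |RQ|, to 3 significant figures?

68.1

On A1, G sits at bearing 90° from C; an 83° counterclockwise sweep puts B at bearing 173°, so B = C + 11.1·(cos 173°, sin 173°) = (-43.4, -9.75). Since A1 is tangent to BQ there, CB ⟂ BQ, so BQ runs along (−sin 173°, cos 173°); with |BQ| = 38.7, Q = (-48.1, -48.2). Then |RQ| = |Q − R| = 68.1.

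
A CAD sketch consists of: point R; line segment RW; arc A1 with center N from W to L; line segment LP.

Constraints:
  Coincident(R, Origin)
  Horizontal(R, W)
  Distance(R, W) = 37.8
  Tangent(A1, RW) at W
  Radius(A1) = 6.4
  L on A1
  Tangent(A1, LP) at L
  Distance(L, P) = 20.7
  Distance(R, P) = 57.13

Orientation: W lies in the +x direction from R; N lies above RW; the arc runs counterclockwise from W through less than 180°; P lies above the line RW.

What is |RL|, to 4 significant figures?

43.70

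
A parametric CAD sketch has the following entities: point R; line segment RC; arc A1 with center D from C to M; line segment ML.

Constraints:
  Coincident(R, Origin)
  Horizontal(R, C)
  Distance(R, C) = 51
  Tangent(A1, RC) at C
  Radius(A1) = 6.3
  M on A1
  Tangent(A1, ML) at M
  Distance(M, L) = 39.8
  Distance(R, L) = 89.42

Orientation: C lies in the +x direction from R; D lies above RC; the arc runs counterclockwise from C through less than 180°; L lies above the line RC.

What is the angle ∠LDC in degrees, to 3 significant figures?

123°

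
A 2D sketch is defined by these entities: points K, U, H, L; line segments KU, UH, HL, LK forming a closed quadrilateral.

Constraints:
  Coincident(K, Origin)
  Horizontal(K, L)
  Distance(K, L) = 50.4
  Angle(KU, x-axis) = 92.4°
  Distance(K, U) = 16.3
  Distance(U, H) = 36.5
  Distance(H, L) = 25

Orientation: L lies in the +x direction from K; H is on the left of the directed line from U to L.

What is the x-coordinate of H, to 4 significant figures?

35.61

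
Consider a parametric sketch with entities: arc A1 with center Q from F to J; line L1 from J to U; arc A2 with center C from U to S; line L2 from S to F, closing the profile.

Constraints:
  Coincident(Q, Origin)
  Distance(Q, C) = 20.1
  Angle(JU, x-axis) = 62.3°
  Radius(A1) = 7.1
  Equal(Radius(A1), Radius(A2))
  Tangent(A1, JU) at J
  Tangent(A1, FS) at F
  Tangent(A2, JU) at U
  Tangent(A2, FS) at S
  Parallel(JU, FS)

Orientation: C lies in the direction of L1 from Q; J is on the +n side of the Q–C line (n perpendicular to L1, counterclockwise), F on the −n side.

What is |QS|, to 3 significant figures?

21.3

Tangency of A1 to both parallel lines with radius 7.1 puts J and F at Q ± 7.1·n: J = (-6.29, 3.30), F = (6.29, -3.30). Equal radii place U and S the same way about C: U = C + 7.1·n = (3.06, 21.1), S = C − 7.1·n = (15.6, 14.5). Then |QS| = |S − Q| = 21.3.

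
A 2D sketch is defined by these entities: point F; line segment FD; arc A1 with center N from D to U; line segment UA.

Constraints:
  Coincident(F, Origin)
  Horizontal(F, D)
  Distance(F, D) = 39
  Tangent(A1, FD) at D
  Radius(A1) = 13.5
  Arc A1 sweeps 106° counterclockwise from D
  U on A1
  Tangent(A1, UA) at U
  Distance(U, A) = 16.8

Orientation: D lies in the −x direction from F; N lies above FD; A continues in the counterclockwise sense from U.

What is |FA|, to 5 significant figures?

45.313

F is at the origin; FD is horizontal with |FD| = 39.0 and D on the −x side, so D = (-39.000, 0.0000). Since A1 is tangent to FD there, ND ⟂ FD, so N = D + (0, 13.5) = (-39.000, 13.500). On A1, D sits at bearing -90° from N; a 106° counterclockwise sweep puts U at bearing 16°, so U = N + 13.5·(cos 16°, sin 16°) = (-26.023, 17.221). A1 meets UA tangentially, so NU is at right angles to UA, so UA runs along (−sin 16°, cos 16°); with |UA| = 16.8, A = (-30.654, 33.370). Then |FA| = |A − F| = 45.313.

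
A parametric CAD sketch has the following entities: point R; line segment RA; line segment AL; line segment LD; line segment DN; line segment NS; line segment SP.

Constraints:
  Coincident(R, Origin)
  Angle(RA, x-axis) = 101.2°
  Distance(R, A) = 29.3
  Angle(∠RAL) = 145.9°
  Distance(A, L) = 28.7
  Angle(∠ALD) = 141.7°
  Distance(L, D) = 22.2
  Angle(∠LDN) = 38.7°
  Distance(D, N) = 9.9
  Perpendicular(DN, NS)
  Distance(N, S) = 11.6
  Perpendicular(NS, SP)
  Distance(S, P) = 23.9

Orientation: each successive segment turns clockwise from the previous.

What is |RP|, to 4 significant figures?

85.52

DN is perpendicular to NS, so NS runs at 157.5°; with |NS| = 11.6, S = (10.43, 61.17). NS is perpendicular to SP, so SP runs at 67.50°; with |SP| = 23.9, P = (19.57, 83.25). Then |RP| = |P − R| = 85.52.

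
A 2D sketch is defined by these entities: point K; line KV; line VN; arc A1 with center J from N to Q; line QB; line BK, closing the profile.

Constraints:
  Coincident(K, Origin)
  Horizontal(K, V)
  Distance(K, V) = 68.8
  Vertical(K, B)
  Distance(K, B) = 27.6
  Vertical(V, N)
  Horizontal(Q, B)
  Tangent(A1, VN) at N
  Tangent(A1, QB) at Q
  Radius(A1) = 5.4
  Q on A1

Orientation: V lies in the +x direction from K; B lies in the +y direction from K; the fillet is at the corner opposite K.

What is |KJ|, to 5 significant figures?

67.174

KB is vertical with |KB| = 27.6 and B on the +y side, so B = (0.0000, 27.600). The virtual corner opposite K is at (68.800, 27.600). The tangent condition forces JN to be normal to VN and tangency of A1 to QB means the radius JQ is perpendicular to QB, with radius 5.4, so the center J sits 5.4 in from both sides at J = (63.400, 22.200). Then |KJ| = |J − K| = 67.174.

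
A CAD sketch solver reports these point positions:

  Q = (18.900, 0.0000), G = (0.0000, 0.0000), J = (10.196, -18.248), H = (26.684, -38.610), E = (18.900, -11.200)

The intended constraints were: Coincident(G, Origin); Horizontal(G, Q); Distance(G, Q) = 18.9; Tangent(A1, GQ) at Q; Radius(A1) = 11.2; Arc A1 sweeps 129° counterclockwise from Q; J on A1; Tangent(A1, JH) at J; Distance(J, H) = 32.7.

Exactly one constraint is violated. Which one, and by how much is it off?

Distance(J, H) = 32.7 — off by 6.50.

G = (0.00, 0.00) ✓; G.y = 0.00, Q.y = 0.00 ✓; |GQ| = 18.90 ✓; ∠(EQ, QG) = 90.00° ✓; |EQ| = 11.20 ✓; bearing(E→J) − bearing(E→Q) = 129.0° ✓; |EJ| = 11.20 ✓; ∠(EJ, JH) = 90.00° ✓; |JH| = 26.20 ✗.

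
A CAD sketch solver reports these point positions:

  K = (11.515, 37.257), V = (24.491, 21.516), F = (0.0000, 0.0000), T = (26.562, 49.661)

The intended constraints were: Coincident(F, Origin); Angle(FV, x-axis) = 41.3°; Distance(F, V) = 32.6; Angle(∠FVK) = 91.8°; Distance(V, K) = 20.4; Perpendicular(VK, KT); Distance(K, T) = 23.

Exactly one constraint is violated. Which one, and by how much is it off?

Distance(K, T) = 23 — off by 3.50.

F = (0.00, 0.00) ✓; FV at 41.30° ✓; |FV| = 32.60 ✓; ∠FVK = 91.80° ✓; |VK| = 20.40 ✓; ∠(VK, KT) = 90.00° ✓; |KT| = 19.50 ✗.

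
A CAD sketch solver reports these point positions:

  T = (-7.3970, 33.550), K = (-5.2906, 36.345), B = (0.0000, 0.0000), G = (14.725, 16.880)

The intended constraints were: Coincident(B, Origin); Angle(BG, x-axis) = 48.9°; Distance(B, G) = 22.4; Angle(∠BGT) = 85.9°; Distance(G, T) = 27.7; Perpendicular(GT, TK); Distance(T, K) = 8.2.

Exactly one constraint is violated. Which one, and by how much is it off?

Distance(T, K) = 8.2 — off by 4.70.

B = (0.00, 0.00) ✓; BG at 48.90° ✓; |BG| = 22.40 ✓; ∠BGT = 85.90° ✓; |GT| = 27.70 ✓; ∠(GT, TK) = 90.00° ✓; |TK| = 3.500 ✗.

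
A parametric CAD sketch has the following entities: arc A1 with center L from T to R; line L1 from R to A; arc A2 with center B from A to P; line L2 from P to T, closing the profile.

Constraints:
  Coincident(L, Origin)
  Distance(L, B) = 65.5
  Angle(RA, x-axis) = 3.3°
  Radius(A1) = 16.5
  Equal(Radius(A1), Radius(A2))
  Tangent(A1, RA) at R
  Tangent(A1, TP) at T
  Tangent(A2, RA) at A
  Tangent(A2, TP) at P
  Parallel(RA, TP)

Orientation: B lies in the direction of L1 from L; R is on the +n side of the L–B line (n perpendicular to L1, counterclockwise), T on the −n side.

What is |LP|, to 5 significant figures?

67.546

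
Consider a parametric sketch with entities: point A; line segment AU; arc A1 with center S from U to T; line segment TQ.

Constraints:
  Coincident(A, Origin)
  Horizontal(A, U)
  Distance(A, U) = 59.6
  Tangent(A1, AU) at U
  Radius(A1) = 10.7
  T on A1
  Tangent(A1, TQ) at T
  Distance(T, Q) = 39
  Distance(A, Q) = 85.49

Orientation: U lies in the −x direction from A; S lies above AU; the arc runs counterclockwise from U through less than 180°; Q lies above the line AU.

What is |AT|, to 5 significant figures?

52.741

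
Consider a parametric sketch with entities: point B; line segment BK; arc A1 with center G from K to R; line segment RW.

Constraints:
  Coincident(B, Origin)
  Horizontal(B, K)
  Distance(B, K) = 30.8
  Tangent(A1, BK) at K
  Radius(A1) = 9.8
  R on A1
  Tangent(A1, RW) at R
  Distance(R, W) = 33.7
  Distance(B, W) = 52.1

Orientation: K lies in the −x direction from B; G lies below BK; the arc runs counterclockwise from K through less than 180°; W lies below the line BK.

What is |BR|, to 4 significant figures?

42.09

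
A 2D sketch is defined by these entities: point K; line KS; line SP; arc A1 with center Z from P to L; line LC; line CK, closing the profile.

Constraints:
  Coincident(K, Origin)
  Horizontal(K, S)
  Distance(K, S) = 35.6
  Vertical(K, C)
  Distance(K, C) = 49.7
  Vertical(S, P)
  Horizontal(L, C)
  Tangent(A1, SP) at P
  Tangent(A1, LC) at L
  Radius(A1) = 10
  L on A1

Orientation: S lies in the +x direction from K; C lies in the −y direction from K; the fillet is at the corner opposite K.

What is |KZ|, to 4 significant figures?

47.24

K and C share the same x with |KC| = 49.7 and C on the −y side, so C = (0.000, -49.70). The virtual corner opposite K is at (35.60, -49.70). Tangency of A1 to SP means the radius ZP is perpendicular to SP and A1 meets LC tangentially, so ZL is at right angles to LC, with radius 10.0, so the center Z sits 10.0 in from both sides at Z = (25.60, -39.70). Then |KZ| = |Z − K| = 47.24.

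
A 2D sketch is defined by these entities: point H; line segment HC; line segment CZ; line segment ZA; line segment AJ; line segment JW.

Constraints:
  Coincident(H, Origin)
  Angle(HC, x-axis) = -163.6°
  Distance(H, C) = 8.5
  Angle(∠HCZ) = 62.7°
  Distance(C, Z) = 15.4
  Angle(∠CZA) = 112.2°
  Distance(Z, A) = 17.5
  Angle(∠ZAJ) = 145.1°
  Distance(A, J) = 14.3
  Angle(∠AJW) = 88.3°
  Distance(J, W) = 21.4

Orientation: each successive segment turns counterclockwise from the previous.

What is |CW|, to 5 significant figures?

24.900

H is at the origin; HC runs at -163.6° with length 8.5, so C = (-8.1542, -2.3999). ∠HCZ = 62.7° gives CZ at -46.300° from the x-axis; with |CZ| = 15.4, Z = (2.4854, -13.534). ∠CZA = 112.2° gives ZA at 21.500° from the x-axis; with |ZA| = 17.5, A = (18.768, -7.1198). ∠ZAJ = 145.1° gives AJ at 56.400° from the x-axis; with |AJ| = 14.3, J = (26.681, 4.7909). ∠AJW = 88.3° gives JW at 148.10° from the x-axis; with |JW| = 21.4, W = (8.5132, 16.100). Then |CW| = |W − C| = 24.900.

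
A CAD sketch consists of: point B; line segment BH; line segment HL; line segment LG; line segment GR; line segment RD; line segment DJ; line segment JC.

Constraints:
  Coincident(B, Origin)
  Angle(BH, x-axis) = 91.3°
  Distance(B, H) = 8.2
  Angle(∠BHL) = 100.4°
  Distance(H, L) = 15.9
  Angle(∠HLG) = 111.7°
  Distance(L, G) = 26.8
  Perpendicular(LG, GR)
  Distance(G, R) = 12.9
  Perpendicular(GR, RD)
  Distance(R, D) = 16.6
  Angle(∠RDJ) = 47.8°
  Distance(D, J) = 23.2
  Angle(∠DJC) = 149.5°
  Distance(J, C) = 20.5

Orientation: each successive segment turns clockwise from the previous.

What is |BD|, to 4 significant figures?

11.06

LG is perpendicular to GR, so GR runs at -146.6°; with |GR| = 12.9, R = (19.37, -18.05). GR ⟂ RD, so RD runs at 123.4°; with |RD| = 16.6, D = (10.23, -4.194). Then |BD| = |D − B| = 11.06.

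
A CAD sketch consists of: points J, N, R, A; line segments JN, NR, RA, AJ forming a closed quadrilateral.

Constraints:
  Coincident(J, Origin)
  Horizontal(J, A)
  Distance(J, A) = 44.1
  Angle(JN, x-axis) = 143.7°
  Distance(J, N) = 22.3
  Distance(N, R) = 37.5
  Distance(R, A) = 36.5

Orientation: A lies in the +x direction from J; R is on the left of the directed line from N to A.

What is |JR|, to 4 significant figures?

30.65

J is at the origin; JA is horizontal with |JA| = 44.1 and A in +x, so A = (44.1, 0). JN runs at 143.7° with |JN| = 22.3, so N = (-17.97, 13.20). R is determined by |NR| = 37.5 and |RA| = 36.5 together: it lies at the intersection of circle(N, 37.5) and circle(A, 36.5). With |NA| = 63.46, the foot of the radical line on NA is 32.31 from N and the perpendicular offset is √(37.5² − 32.31²) = 19.03. Taking the left-of-NA solution: R = (17.59, 25.09).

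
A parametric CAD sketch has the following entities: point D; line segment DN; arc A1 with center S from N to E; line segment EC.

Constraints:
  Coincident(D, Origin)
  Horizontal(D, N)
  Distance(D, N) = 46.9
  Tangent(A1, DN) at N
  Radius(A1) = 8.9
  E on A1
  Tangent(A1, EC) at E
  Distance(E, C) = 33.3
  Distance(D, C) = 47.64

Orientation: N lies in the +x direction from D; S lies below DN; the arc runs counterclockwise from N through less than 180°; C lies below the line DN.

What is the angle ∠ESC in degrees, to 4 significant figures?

75.04°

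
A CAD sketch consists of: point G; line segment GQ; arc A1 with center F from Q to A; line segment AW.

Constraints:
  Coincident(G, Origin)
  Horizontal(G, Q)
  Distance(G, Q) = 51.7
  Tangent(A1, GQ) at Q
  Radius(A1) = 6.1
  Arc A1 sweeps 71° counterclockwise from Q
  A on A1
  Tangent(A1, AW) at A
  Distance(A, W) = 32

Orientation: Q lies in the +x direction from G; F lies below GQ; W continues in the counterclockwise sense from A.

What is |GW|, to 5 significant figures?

49.423

G is at the origin; GQ is horizontal with |GQ| = 51.7 and Q on the +x side, so Q = (51.700, 0.0000). A1 meets GQ tangentially, so FQ is at right angles to GQ, so F = Q + (0, -6.1) = (51.700, -6.1000). On A1, Q sits at bearing 90° from F; a 71° counterclockwise sweep puts A at bearing 161°, so A = F + 6.1·(cos 161°, sin 161°) = (45.932, -4.1140). Since A1 is tangent to AW there, FA ⟂ AW, so AW runs along (−sin 161°, cos 161°); with |AW| = 32.0, W = (35.514, -34.371). Then |GW| = |W − G| = 49.423.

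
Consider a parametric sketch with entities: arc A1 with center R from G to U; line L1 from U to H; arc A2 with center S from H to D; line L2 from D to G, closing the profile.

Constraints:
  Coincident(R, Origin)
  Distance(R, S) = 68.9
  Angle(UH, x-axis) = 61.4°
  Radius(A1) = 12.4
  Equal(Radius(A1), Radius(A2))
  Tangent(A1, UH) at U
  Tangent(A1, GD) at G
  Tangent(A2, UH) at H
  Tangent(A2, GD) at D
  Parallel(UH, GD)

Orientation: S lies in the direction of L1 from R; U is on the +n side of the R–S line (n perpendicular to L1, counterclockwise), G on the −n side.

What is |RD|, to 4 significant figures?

70.01

The slot axis is L1's direction at 61.4°, so u = (cos 61.4°, sin 61.4°) = (0.4787, 0.8780) and n = (−sin 61.4°, cos 61.4°) = (-0.8780, 0.4787). R is at the origin and S lies 68.9 along u from R, so S = 68.9·u = (32.98, 60.49). Tangency of A1 to both parallel lines with radius 12.4 puts U and G at R ± 12.4·n: U = (-10.89, 5.936), G = (10.89, -5.936). Equal radii place H and D the same way about S: H = S + 12.4·n = (22.09, 66.43), D = S − 12.4·n = (43.87, 54.56). Then |RD| = |D − R| = 70.01.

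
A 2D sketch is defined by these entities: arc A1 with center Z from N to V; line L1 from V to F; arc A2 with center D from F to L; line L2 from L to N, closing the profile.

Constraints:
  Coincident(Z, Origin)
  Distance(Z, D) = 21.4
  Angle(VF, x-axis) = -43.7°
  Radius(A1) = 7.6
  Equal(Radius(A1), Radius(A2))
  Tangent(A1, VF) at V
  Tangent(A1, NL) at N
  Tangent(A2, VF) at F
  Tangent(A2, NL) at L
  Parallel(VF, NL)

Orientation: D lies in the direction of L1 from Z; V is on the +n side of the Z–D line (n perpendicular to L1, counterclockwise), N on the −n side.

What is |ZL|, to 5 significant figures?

22.709

Tangency of A1 to both parallel lines with radius 7.6 puts V and N at Z ± 7.6·n: V = (5.2507, 5.4946), N = (-5.2507, -5.4946). Equal radii place F and L the same way about D: F = D + 7.6·n = (20.722, -9.2903), L = D − 7.6·n = (10.221, -20.279). Then |ZL| = |L − Z| = 22.709.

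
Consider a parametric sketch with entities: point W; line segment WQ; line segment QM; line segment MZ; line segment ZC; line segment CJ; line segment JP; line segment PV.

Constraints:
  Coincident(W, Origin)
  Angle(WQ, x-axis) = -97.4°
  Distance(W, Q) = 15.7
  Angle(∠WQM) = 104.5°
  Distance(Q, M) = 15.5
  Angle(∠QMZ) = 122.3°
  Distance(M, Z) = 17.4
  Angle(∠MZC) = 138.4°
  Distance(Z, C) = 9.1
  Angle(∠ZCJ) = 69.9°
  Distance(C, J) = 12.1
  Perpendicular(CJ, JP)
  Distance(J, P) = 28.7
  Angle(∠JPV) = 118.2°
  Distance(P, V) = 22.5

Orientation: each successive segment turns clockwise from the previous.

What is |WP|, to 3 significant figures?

38.1

W is at the origin; WQ runs at -97.4° with length 15.7, so Q = (-2.02, -15.6). ∠WQM = 104.5° gives QM at -173° from the x-axis; with |QM| = 15.5, M = (-17.4, -17.5). ∠QMZ = 122.3° gives MZ at 129° from the x-axis; with |MZ| = 17.4, Z = (-28.4, -4.04). ∠MZC = 138.4° gives ZC at 87.8° from the x-axis; with |ZC| = 9.1, C = (-28.1, 5.05). ∠ZCJ = 69.9° gives CJ at -22.3° from the x-axis; with |CJ| = 12.1, J = (-16.9, 0.462). CJ is perpendicular to JP, so JP runs at -112°; with |JP| = 28.7, P = (-27.8, -26.1). Then |WP| = |P − W| = 38.1.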